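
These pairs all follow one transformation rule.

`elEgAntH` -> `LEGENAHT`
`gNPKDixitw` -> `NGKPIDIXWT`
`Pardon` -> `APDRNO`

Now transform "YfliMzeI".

FYILZMIE

Looking at the pairs, the operation is to swap each adjacent pair of characters (1↔2, 3↔4, ...), then convert every letter to uppercase.
On "YfliMzeI": the first step gives "fYilzMIe", and the second then gives "FYILZMIE".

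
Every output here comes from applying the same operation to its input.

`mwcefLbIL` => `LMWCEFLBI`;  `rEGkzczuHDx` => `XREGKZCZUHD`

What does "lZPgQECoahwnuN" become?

The transformation: move the last character to the front, then convert every letter to uppercase.
On "lZPgQECoahwnuN" that produces "NLZPGQECOAHWNU".

NLZPGQECOAHWNU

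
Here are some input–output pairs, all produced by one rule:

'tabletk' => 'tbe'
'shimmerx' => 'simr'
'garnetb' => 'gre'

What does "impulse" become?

What's happening: move the last character to the front, then keep every other character starting from the second (positions 2nd, 4th, 6th, ...).
Starting from "impulse": after the first operation, "eimpuls"; after the second, "ipl".

ipl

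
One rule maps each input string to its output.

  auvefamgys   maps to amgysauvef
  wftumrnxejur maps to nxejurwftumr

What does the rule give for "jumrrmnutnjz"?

The pattern: swap the front and back halves of the string.
"jumrrmnutnjz" → "nutnjzjumrrm".

nutnjzjumrrm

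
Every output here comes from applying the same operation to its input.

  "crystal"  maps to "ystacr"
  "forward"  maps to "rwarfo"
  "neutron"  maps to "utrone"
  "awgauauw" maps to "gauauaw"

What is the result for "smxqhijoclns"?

Looking at the pairs, the operation is to delete the last character, then move the first 2 characters to the end (rotate left by 2).
"smxqhijoclns" → "smxqhijocln" → "xqhijoclnsm".

xqhijoclnsm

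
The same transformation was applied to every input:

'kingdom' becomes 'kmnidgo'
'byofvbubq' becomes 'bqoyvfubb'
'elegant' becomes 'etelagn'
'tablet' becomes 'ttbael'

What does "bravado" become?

The transformation: move the last character to the front, then swap each adjacent pair of characters (1↔2, 3↔4, ...).
Applying both steps to "bravado": "obravad", then "boaravd".

boaravd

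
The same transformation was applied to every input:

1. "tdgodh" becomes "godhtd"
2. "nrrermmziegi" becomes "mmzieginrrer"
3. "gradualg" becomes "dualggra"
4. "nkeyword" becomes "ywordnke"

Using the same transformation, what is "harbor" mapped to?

rborha

What's happening: swap the front and back halves of the string, then move the last character to the front.
Applying both steps to "harbor": "borhar", then "rborha".
(Check on "nrrermmziegi": → "mzieginrrerm" → "mmzieginrrer" ✓)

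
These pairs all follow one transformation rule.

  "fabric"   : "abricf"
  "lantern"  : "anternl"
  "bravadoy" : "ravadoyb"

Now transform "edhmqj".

dhmqje

The pattern: move the first character to the end.
On "edhmqj" that produces "dhmqje".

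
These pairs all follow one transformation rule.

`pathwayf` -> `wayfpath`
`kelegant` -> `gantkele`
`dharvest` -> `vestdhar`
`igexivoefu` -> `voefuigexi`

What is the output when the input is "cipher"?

What's happening: swap the front and back halves of the string.
So "cipher" becomes "hercip".

hercip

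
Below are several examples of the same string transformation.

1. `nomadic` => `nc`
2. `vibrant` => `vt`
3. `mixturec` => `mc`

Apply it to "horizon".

hn

Looking at the pairs, the operation is to take characters alternately from the front and the back (1st, last, 2nd, 2nd-last, ...), then keep only the first 2 characters.
"horizon" → "hnoorzi" → "hn".
(Check on "nomadic": → "ncoimda" → "nc" ✓)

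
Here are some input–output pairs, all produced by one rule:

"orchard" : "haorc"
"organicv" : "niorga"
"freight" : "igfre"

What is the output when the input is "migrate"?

Each output is the input with this applied: delete the last 2 characters, then move the last 2 characters to the front (rotate right by 2).
For "migrate" the result is "ramig".
(Check on "orchard": → "orcha" → "haorc" ✓)

ramig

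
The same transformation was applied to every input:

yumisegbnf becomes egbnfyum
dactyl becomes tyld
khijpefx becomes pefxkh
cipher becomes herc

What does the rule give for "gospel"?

Each output is the input with this applied: swap the front and back halves of the string, then delete the last 2 characters.
Starting from "gospel": after the first operation, "pelgos"; after the second, "pelg".

pelg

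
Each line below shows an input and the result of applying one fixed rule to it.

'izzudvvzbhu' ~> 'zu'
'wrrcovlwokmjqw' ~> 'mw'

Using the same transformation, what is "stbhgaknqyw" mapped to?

Each output is the input with this applied: keep one character in every 3, starting at position 2 (positions 2nd, 5th, 8th, ...), then keep only the last 2 characters.
For "stbhgaknqyw" the result is "nw".

nw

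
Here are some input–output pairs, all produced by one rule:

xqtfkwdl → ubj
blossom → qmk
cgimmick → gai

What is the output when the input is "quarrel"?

pcj

Looking at the pairs, the operation is to shift every letter 2 places backward in the alphabet (wrapping around), then keep only the last 3 characters.
Working it through for "quarrel": intermediate "osyppcj", final "pcj".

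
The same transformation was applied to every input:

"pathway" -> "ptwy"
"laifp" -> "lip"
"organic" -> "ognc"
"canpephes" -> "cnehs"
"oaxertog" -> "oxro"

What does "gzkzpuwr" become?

What's happening: keep every other character starting from the first (positions 1st, 3rd, 5th, ...).
On "gzkzpuwr" that produces "gkpw".

gkpw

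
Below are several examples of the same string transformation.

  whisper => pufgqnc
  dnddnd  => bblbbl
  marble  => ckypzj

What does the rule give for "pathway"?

wnyrfuy

In each case the input is transformed by: shift every letter 2 places backward in the alphabet (wrapping around), then move the last character to the front.
Starting from "pathway": after the first operation, "nyrfuyw"; after the second, "wnyrfuy".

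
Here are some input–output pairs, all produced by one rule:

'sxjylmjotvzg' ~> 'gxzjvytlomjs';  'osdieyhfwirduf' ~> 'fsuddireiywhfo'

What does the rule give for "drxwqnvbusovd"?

drvxowsqunbvd

Looking at the pairs, the operation is to take characters alternately from the front and the back (1st, last, 2nd, 2nd-last, ...), then move the first character to the end.
Starting from "drxwqnvbusovd": after the first operation, "ddrvxowsqunbv"; after the second, "drvxowsqunbvd".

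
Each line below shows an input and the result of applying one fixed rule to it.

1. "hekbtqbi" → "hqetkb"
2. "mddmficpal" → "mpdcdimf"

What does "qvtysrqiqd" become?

What's happening: delete the last 2 characters, then take characters alternately from the front and the back (1st, last, 2nd, 2nd-last, ...).
For "qvtysrqiqd", step one produces "qvtysrqi"; step two turns that into "qivqtrys".

qivqtrys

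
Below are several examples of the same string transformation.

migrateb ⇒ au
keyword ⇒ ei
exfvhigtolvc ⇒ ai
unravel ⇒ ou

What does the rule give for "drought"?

In each case the input is transformed by: shift every letter 6 places backward in the alphabet (wrapping around), then keep only the vowels.
Applying both steps to "drought": "xlioabn", then "ioa".

ioa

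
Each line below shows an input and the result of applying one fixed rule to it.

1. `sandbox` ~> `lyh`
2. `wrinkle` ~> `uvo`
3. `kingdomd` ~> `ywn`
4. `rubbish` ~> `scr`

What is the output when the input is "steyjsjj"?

ctt

In each case the input is transformed by: shift every letter 10 places forward in the alphabet (wrapping around), then keep only the last 3 characters.
For "steyjsjj" the result is "ctt".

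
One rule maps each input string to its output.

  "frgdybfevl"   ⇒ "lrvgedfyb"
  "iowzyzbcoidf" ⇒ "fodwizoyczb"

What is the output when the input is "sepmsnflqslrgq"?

The rule is to take characters alternately from the front and the back (1st, last, 2nd, 2nd-last, ...), then delete the first character.
For "sepmsnflqslrgq" the result is "qegprmlssnqfl".

qegprmlssnqfl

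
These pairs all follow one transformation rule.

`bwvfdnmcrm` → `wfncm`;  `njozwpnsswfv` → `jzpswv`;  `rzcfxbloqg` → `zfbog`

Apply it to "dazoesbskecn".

aossen

The pattern: keep every other character starting from the second (positions 2nd, 4th, 6th, ...).
"dazoesbskecn" → "aossen".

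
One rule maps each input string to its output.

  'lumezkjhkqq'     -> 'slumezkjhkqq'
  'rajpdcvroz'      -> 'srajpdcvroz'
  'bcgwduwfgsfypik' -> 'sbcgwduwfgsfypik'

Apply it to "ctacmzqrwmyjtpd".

The pattern: prepend "s".
For "ctacmzqrwmyjtpd" the result is "sctacmzqrwmyjtpd".

sctacmzqrwmyjtpd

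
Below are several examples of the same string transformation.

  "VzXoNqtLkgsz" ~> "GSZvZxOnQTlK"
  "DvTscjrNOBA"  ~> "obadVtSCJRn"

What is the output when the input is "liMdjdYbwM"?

The transformation: move the last 3 characters to the front (rotate right by 3), then flip the case of every letter.
For "liMdjdYbwM", step one produces "bwMliMdjdY"; step two turns that into "BWmLImDJDy".

BWmLImDJDy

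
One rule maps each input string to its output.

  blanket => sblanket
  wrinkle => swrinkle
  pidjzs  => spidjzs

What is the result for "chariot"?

Looking at the pairs, the operation is to prepend "s".
Applying that to "chariot" gives "schariot".

schariot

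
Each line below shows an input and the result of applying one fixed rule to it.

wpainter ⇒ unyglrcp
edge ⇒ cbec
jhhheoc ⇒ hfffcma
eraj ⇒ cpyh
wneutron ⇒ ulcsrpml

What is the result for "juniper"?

Each output is the input with this applied: shift every letter 2 places backward in the alphabet (wrapping around).
"juniper" → "hslgncp".

hslgncp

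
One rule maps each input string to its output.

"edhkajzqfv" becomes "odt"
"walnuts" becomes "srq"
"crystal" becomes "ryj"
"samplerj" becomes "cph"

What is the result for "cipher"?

Rule — shift every letter 2 places backward in the alphabet (wrapping around), then keep only the last 3 characters.
Applying both steps to "cipher": "agnfcp", then "fcp".

fcp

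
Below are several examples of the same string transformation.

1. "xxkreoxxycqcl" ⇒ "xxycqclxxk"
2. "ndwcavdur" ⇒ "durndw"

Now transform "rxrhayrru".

rrurxr

The pattern: move the first 3 characters to the end (rotate left by 3), then delete the first 3 characters.
Applying both steps to "rxrhayrru": "hayrrurxr", then "rrurxr".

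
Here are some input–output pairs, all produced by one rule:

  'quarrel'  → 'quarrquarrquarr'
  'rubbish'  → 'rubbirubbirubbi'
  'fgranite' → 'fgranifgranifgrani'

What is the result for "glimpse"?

What's happening: delete the last 2 characters, then write the whole string 3 times in a row.
Starting from "glimpse": after the first operation, "glimp"; after the second, "glimpglimpglimp".

glimpglimpglimp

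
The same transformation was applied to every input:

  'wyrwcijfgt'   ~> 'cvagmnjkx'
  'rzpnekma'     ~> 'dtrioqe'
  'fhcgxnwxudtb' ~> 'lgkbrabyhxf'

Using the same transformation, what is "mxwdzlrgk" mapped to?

What's happening: delete the first character, then shift every letter 4 places forward in the alphabet (wrapping around).
Working it through for "mxwdzlrgk": intermediate "xwdzlrgk", final "bahdpvko".

bahdpvko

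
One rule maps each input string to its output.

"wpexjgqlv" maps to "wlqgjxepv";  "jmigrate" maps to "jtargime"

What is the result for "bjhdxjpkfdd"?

bdfkpjxdhjd

The rule is to reverse the string, then swap the first and last characters.
For "bjhdxjpkfdd", step one produces "ddfkpjxdhjb"; step two turns that into "bdfkpjxdhjd".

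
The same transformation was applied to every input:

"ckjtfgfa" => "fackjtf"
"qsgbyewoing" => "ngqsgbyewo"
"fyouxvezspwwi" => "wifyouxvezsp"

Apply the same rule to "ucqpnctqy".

Looking at the pairs, the operation is to move the last 2 characters to the front (rotate right by 2), then delete the last character.
Starting from "ucqpnctqy": after the first operation, "qyucqpnct"; after the second, "qyucqpnc".

qyucqpnc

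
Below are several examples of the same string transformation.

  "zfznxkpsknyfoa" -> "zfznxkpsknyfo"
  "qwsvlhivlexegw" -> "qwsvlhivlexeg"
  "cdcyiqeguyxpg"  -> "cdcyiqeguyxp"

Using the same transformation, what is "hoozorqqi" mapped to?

hoozorqq

The transformation: delete the last character.
Applying that to "hoozorqqi" gives "hoozorqq".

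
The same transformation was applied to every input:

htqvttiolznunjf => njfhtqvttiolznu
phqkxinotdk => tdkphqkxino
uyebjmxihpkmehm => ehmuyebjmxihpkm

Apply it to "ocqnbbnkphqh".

hqhocqnbbnkp

Looking at the pairs, the operation is to move the last 3 characters to the front (rotate right by 3).
Applying that to "ocqnbbnkphqh" gives "hqhocqnbbnkp".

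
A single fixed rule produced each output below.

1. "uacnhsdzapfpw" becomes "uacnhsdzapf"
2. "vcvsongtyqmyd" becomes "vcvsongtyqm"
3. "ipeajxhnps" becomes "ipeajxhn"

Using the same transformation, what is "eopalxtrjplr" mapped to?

eopalxtrjp

The rule is to delete the last 2 characters.
"eopalxtrjplr" → "eopalxtrjp".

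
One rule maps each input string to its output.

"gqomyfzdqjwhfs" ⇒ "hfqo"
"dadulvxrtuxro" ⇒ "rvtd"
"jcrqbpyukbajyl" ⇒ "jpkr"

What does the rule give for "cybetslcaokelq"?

esab

What's happening: keep one character in every 3, starting at position 3 (positions 3rd, 6th, 9th, ...), then swap the first and last characters.
Applying both steps to "cybetslcaokelq": "bsae", then "esab".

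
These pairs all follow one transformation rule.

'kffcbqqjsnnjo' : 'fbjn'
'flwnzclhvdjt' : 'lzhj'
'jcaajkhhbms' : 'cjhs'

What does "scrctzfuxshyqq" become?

ctuhq

In each case the input is transformed by: keep one character in every 3, starting at position 2 (positions 2nd, 5th, 8th, ...).
Applying that to "scrctzfuxshyqq" gives "ctuhq".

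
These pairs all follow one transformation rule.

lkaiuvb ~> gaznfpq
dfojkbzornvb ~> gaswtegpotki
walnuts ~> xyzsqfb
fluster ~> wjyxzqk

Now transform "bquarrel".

Each output is the input with this applied: shift every letter 5 places forward in the alphabet (wrapping around), then reverse the string.
Starting from "bquarrel": after the first operation, "gvzfwwjq"; after the second, "qjwwfzvg".
(Check on "walnuts": → "bfqszyx" → "xyzsqfb" ✓)

qjwwfzvg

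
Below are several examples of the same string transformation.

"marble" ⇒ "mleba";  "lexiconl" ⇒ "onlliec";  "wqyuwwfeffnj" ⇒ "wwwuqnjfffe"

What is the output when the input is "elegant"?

nlgeea

The pattern: sort the characters into reverse alphabetical order, then delete the first character.
Applying both steps to "elegant": "tnlgeea", then "nlgeea".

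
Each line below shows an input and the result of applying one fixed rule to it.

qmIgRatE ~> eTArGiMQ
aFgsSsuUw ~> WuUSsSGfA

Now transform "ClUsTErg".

GRetSuLc

What's happening: reverse the string, then flip the case of every letter.
Applying both steps to "ClUsTErg": "grETsUlC", then "GRetSuLc".
(Check on "aFgsSsuUw": → "wUusSsgFa" → "WuUSsSGfA" ✓)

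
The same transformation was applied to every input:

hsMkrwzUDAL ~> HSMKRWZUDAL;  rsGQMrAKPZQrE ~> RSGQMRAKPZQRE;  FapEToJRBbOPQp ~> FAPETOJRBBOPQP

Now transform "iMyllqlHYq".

IMYLLQLHYQ

The transformation: convert every letter to uppercase.
For "iMyllqlHYq" the result is "IMYLLQLHYQ".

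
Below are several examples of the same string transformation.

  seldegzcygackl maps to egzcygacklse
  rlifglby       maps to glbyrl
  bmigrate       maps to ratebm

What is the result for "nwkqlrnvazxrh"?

lrnvazxrhnw

What's happening: move the first 2 characters to the end (rotate left by 2), then delete the first 2 characters.
Applying that to "nwkqlrnvazxrh" gives "lrnvazxrhnw".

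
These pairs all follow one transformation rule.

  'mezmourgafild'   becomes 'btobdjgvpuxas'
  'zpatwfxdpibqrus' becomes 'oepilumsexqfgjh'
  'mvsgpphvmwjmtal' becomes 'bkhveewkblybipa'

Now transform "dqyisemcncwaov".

sfnxhtbrcrlpdk

Looking at the pairs, the operation is to shift every letter 11 places backward in the alphabet (wrapping around).
So "dqyisemcncwaov" becomes "sfnxhtbrcrlpdk".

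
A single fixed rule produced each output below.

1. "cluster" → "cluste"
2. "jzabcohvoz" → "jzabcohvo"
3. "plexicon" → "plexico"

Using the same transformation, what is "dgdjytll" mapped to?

The transformation: delete the last character.
So "dgdjytll" becomes "dgdjytl".

dgdjytl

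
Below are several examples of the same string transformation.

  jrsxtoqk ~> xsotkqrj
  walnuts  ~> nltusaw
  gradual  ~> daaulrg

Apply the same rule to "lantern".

tnrenal

The rule is to swap each adjacent pair of characters (1↔2, 3↔4, ...), then move the first 2 characters to the end (rotate left by 2).
Applying both steps to "lantern": "altnren", then "tnrenal".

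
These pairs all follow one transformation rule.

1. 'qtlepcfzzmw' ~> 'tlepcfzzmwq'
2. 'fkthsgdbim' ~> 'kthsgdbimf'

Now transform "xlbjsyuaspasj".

The pattern: move the first character to the end.
For "xlbjsyuaspasj" the result is "lbjsyuaspasjx".

lbjsyuaspasjx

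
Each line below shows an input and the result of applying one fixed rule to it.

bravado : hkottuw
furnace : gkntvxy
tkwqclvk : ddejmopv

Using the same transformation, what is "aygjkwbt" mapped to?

cdmprtuz

The pattern: shift every letter 7 places backward in the alphabet (wrapping around), then sort the characters into alphabetical order.
"aygjkwbt" → "trzcdpum" → "cdmprtuz".
(Check on "tkwqclvk": → "mdpjveod" → "ddejmopv" ✓)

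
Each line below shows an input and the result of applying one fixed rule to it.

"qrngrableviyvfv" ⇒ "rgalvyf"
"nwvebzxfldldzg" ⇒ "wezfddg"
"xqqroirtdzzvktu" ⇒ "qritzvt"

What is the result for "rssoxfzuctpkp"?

sofutk

The transformation: keep every other character starting from the second (positions 2nd, 4th, 6th, ...).
Doing the same to "rssoxfzuctpkp": "sofutk".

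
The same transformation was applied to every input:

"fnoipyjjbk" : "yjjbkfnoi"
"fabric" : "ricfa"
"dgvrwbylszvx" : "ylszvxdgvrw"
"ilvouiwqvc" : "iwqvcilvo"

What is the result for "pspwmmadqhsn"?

adqhsnpspwm

Looking at the pairs, the operation is to swap the front and back halves of the string, then delete the last character.
Applying both steps to "pspwmmadqhsn": "adqhsnpspwmm", then "adqhsnpspwm".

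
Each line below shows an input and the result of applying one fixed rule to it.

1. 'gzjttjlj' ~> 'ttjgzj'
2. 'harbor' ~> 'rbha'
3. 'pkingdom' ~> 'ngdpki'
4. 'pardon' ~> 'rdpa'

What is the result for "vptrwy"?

trvp

The transformation: delete the last 2 characters, then swap the front and back halves of the string.
Starting from "vptrwy": after the first operation, "vptr"; after the second, "trvp".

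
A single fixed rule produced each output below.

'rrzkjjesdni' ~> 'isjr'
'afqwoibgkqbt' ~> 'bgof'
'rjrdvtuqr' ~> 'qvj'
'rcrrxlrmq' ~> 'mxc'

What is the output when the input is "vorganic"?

The pattern: keep one character in every 3, starting at position 2 (positions 2nd, 5th, 8th, ...), then reverse the string.
"vorganic" → "oac" → "cao".

cao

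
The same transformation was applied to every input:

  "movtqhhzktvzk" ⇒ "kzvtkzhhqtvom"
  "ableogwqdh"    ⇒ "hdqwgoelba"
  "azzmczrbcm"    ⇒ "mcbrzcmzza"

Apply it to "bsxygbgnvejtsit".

tistjevngbgyxsb

The rule is to reverse the string.
"bsxygbgnvejtsit" → "tistjevngbgyxsb".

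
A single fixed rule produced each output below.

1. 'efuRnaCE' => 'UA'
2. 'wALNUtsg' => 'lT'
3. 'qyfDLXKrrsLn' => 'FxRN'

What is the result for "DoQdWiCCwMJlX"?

What's happening: flip the case of every letter, then keep one character in every 3, starting at position 3 (positions 3rd, 6th, 9th, ...).
For "DoQdWiCCwMJlX", step one produces "dOqDwIccWmjLx"; step two turns that into "qIWL".

qIWL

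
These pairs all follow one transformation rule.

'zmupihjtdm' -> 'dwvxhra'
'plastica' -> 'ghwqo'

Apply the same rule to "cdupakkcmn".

In each case the input is transformed by: shift every letter 12 places backward in the alphabet (wrapping around), then delete the first 3 characters.
Starting from "cdupakkcmn": after the first operation, "qridoyyqab"; after the second, "doyyqab".

doyyqab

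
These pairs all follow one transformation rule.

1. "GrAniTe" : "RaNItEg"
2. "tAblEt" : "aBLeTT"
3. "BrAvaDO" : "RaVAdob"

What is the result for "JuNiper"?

UnIPERj

The rule is to move the first character to the end, then flip the case of every letter.
Working it through for "JuNiper": intermediate "uNiperJ", final "UnIPERj".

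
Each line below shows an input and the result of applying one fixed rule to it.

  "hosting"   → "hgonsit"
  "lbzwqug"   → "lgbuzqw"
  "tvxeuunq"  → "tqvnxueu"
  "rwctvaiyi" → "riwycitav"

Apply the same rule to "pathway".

The pattern: take characters alternately from the front and the back (1st, last, 2nd, 2nd-last, ...).
Doing the same to "pathway": "pyaatwh".

pyaatwh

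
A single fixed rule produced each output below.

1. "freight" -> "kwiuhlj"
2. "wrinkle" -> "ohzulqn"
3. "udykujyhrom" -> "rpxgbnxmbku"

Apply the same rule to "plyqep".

hssobt

The pattern: move the last 2 characters to the front (rotate right by 2), then shift every letter 3 places forward in the alphabet (wrapping around).
"plyqep" → "hssobt".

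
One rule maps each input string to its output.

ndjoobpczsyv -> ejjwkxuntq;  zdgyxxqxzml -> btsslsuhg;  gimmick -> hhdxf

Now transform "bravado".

vqvyj

Each output is the input with this applied: shift every letter 5 places backward in the alphabet (wrapping around), then delete the first 2 characters.
For "bravado", step one produces "wmvqvyj"; step two turns that into "vqvyj".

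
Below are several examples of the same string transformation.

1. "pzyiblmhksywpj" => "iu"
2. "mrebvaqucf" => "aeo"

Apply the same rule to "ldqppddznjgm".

ui

Rule — shift every letter 9 places forward in the alphabet (wrapping around), then keep only the vowels.
Starting from "ldqppddznjgm": after the first operation, "umzyymmiwspv"; after the second, "ui".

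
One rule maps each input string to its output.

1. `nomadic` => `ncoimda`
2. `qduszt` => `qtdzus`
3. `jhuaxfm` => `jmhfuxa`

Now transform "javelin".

jnaivle

Looking at the pairs, the operation is to take characters alternately from the front and the back (1st, last, 2nd, 2nd-last, ...).
So "javelin" becomes "jnaivle".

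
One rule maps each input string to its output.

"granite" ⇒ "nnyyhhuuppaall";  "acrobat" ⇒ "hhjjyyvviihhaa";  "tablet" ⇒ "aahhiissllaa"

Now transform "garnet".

nnhhyyuullaa

Rule — shift every letter 7 places forward in the alphabet (wrapping around), then double every character.
On "garnet": the first step gives "nhyula", and the second then gives "nnhhyyuullaa".
(Check on "granite": → "nyhupal" → "nnyyhhuuppaall" ✓)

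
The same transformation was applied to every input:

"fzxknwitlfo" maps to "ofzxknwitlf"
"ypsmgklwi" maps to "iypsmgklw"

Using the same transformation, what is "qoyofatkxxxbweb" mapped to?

Each output is the input with this applied: move the last character to the front.
On "qoyofatkxxxbweb" that produces "bqoyofatkxxxbwe".

bqoyofatkxxxbwe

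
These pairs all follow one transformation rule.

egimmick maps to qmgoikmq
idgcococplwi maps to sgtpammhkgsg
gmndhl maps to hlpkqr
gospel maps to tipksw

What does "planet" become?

Rule — shift every letter 4 places forward in the alphabet (wrapping around), then swap the front and back halves of the string.
"planet" → "tperix" → "rixtpe".

rixtpe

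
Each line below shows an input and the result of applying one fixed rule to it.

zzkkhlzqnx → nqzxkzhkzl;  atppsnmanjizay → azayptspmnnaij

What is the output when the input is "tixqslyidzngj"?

The rule is to move the last 3 characters to the front (rotate right by 3), then swap each adjacent pair of characters (1↔2, 3↔4, ...).
Applying that to "tixqslyidzngj" gives "gntjxisqyldiz".

gntjxisqyldiz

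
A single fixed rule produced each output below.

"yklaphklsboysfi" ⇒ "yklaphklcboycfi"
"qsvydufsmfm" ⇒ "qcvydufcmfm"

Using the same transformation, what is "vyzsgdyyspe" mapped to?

vyzcgdyycpe

In each case the input is transformed by: replace every "s" with "c".
For "vyzsgdyyspe" the result is "vyzcgdyycpe".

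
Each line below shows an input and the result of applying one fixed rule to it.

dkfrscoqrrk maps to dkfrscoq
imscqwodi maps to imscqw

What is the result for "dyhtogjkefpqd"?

dyhtogjkef

What's happening: delete the last 3 characters.
Doing the same to "dyhtogjkefpqd": "dyhtogjkef".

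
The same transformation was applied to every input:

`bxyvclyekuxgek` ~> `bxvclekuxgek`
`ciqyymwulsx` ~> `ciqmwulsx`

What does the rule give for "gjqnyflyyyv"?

gjqnflv

The transformation: remove every "y".
Applying that to "gjqnyflyyyv" gives "gjqnflv".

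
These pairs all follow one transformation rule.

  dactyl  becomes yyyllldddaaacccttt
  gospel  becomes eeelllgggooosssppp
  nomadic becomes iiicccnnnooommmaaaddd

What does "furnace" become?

Looking at the pairs, the operation is to move the last 2 characters to the front (rotate right by 2), then repeat every character 3 times.
So "furnace" becomes "ccceeefffuuurrrnnnaaa".
(Check on "gospel": → "elgosp" → "eeelllgggooosssppp" ✓)

ccceeefffuuurrrnnnaaa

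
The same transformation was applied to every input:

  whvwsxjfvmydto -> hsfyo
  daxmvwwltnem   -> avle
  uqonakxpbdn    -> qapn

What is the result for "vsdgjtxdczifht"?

The rule is to keep one character in every 3, starting at position 2 (positions 2nd, 5th, 8th, ...).
Applying that to "vsdgjtxdczifht" gives "sjdit".

sjdit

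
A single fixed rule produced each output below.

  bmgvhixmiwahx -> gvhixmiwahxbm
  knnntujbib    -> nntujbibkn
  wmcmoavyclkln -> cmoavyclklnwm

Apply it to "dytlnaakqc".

tlnaakqcdy

Looking at the pairs, the operation is to move the first 2 characters to the end (rotate left by 2).
Applying that to "dytlnaakqc" gives "tlnaakqcdy".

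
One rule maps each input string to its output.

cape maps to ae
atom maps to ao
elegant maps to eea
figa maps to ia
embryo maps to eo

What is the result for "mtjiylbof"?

io

The pattern: keep only the vowels.
Applying that to "mtjiylbof" gives "io".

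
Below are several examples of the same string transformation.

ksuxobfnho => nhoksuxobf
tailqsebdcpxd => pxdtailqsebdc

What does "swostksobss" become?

bssswostkso

The rule is to move the last 3 characters to the front (rotate right by 3).
Applying that to "swostksobss" gives "bssswostkso".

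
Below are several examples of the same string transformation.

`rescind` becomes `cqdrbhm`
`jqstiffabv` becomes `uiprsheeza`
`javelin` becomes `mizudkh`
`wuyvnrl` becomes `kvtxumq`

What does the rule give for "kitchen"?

The rule is to shift every letter 1 place backward in the alphabet (wrapping around), then move the last character to the front.
Working it through for "kitchen": intermediate "jhsbgdm", final "mjhsbgd".

mjhsbgd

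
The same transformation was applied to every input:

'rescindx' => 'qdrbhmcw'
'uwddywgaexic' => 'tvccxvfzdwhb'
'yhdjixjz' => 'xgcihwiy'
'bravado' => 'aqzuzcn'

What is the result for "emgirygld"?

Looking at the pairs, the operation is to shift every letter 1 place backward in the alphabet (wrapping around).
"emgirygld" → "dlfhqxfkc".

dlfhqxfkc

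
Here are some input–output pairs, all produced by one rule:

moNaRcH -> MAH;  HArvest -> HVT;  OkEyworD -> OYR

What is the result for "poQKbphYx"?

Rule — keep one character in every 3, starting at position 1 (positions 1st, 4th, 7th, ...), then convert every letter to uppercase.
For "poQKbphYx", step one produces "pKh"; step two turns that into "PKH".

PKH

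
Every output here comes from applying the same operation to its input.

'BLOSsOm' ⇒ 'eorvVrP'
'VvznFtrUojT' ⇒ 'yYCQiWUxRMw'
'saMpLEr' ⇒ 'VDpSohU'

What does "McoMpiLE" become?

The rule is to shift every letter 3 places forward in the alphabet (wrapping around), then flip the case of every letter.
On "McoMpiLE": the first step gives "PfrPslOH", and the second then gives "pFRpSLoh".

pFRpSLoh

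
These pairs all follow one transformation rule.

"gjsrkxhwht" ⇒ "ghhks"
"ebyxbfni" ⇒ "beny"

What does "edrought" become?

ehru

What's happening: keep every other character starting from the first (positions 1st, 3rd, 5th, ...), then sort the characters into alphabetical order.
Working it through for "edrought": intermediate "eruh", final "ehru".
(Check on "ebyxbfni": → "eybn" → "beny" ✓)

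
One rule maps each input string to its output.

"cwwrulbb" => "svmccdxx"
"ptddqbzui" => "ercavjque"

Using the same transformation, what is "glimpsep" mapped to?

What's happening: shift every letter 1 place forward in the alphabet (wrapping around), then move the first 3 characters to the end (rotate left by 3).
Working it through for "glimpsep": intermediate "hmjnqtfq", final "nqtfqhmj".
(Check on "cwwrulbb": → "dxxsvmcc" → "svmccdxx" ✓)

nqtfqhmj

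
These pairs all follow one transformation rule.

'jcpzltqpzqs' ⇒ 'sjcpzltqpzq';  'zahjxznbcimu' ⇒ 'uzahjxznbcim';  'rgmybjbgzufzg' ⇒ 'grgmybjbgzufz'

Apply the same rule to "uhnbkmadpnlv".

The pattern: move the last character to the front.
"uhnbkmadpnlv" → "vuhnbkmadpnl".

vuhnbkmadpnl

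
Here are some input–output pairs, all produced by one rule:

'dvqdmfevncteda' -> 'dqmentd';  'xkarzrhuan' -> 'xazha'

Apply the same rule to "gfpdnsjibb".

The transformation: keep every other character starting from the first (positions 1st, 3rd, 5th, ...).
For "gfpdnsjibb" the result is "gpnjb".

gpnjb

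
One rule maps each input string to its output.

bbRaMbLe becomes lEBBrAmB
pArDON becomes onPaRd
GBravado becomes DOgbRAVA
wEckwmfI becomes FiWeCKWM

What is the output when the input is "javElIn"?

In each case the input is transformed by: flip the case of every letter, then move the last 2 characters to the front (rotate right by 2).
For "javElIn", step one produces "JAVeLiN"; step two turns that into "iNJAVeL".

iNJAVeL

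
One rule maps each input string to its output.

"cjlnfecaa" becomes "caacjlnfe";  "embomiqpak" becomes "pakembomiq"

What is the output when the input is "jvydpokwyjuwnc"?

The pattern: move the last 3 characters to the front (rotate right by 3).
Doing the same to "jvydpokwyjuwnc": "wncjvydpokwyju".

wncjvydpokwyju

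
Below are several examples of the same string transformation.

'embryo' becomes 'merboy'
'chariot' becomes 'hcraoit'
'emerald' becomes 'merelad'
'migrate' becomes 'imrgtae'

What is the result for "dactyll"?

adtclyl

The pattern: swap each adjacent pair of characters (1↔2, 3↔4, ...).
For "dactyll" the result is "adtclyl".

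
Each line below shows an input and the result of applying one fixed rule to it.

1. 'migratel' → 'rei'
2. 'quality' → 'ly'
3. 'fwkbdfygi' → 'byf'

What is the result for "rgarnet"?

rt

Each output is the input with this applied: move the first 2 characters to the end (rotate left by 2), then keep one character in every 3, starting at position 2 (positions 2nd, 5th, 8th, ...).
On "rgarnet": the first step gives "arnetrg", and the second then gives "rt".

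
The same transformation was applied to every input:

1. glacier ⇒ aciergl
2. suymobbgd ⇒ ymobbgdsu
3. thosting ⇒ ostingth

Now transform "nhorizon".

orizonnh

What's happening: move the first 2 characters to the end (rotate left by 2).
Applying that to "nhorizon" gives "orizonnh".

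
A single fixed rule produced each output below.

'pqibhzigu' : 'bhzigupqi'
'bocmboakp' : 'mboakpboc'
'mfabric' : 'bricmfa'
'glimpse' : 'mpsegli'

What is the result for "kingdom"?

gdomkin

Rule — move the first 3 characters to the end (rotate left by 3).
For "kingdom" the result is "gdomkin".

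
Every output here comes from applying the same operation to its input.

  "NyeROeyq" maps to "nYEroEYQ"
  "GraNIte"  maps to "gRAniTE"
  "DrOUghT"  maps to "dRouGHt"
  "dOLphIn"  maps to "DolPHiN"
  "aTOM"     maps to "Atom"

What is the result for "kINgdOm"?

KinGDoM

What's happening: flip the case of every letter.
Applying that to "kINgdOm" gives "KinGDoM".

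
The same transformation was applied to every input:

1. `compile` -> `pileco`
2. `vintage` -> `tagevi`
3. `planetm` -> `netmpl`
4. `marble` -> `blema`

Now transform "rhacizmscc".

cizmsccrh

The transformation: move the first 2 characters to the end (rotate left by 2), then delete the first character.
Working it through for "rhacizmscc": intermediate "acizmsccrh", final "cizmsccrh".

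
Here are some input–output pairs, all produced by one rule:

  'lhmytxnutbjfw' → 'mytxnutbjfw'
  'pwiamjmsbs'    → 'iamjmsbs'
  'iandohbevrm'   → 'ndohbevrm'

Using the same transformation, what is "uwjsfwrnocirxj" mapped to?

jsfwrnocirxj

Looking at the pairs, the operation is to delete the first 2 characters.
"uwjsfwrnocirxj" → "jsfwrnocirxj".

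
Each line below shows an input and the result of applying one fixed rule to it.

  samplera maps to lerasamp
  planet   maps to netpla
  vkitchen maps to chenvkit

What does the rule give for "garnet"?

Each output is the input with this applied: swap the front and back halves of the string.
Applying that to "garnet" gives "netgar".

netgar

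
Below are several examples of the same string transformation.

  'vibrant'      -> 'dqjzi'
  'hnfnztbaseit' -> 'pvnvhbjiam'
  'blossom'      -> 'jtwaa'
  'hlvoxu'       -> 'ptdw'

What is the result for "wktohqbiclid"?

The rule is to shift every letter 8 places forward in the alphabet (wrapping around), then delete the last 2 characters.
Starting from "wktohqbiclid": after the first operation, "esbwpyjqktql"; after the second, "esbwpyjqkt".

esbwpyjqkt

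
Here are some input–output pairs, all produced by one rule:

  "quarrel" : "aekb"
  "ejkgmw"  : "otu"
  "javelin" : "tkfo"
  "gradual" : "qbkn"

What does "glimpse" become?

qvsw

The pattern: delete the last 3 characters, then shift every letter 10 places forward in the alphabet (wrapping around).
Starting from "glimpse": after the first operation, "glim"; after the second, "qvsw".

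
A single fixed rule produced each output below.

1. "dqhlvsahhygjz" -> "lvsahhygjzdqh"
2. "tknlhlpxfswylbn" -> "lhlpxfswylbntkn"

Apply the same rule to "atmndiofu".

ndiofuatm

Looking at the pairs, the operation is to move the first 3 characters to the end (rotate left by 3).
On "atmndiofu" that produces "ndiofuatm".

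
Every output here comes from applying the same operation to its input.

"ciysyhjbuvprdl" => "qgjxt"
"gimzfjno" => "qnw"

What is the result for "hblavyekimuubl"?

jdsct

The rule is to keep one character in every 3, starting at position 2 (positions 2nd, 5th, 8th, ...), then shift every letter 8 places forward in the alphabet (wrapping around).
For "hblavyekimuubl", step one produces "bvkul"; step two turns that into "jdsct".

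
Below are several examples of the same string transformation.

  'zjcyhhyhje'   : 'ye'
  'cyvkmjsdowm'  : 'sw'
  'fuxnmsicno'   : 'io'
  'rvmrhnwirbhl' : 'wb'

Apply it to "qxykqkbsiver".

In each case the input is transformed by: keep one character in every 3, starting at position 1 (positions 1st, 4th, 7th, ...), then delete the first 2 characters.
On "qxykqkbsiver": the first step gives "qkbv", and the second then gives "bv".

bv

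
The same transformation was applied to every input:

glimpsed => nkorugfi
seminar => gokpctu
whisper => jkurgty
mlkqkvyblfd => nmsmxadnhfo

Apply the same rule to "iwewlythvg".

ygynavjxik

Looking at the pairs, the operation is to shift every letter 2 places forward in the alphabet (wrapping around), then move the first character to the end.
Starting from "iwewlythvg": after the first operation, "kygynavjxi"; after the second, "ygynavjxik".
(Check on "whisper": → "yjkurgt" → "jkurgty" ✓)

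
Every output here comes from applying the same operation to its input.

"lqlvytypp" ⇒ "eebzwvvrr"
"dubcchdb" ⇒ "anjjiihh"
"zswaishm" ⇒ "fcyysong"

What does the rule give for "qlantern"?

Rule — sort the characters into reverse alphabetical order, then shift every letter 6 places forward in the alphabet (wrapping around).
Applying that to "qlantern" gives "zxwttrkg".
(Check on "zswaishm": → "zwssmiha" → "fcyysong" ✓)

zxwttrkg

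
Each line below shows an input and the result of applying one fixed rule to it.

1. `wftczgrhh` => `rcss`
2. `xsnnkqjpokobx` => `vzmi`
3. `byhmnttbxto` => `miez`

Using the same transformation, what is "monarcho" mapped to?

cnsz

In each case the input is transformed by: shift every letter 11 places forward in the alphabet (wrapping around), then keep only the last 4 characters.
For "monarcho", step one produces "xzylcnsz"; step two turns that into "cnsz".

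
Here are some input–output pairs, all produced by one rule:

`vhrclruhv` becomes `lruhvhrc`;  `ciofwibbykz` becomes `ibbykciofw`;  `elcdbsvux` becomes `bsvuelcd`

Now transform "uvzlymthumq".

mthumuvzly

The rule is to delete the last character, then swap the front and back halves of the string.
Working it through for "uvzlymthumq": intermediate "uvzlymthum", final "mthumuvzly".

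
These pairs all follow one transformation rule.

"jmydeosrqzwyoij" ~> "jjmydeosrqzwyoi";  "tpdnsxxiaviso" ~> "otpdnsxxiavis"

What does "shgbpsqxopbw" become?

Each output is the input with this applied: move the last character to the front.
"shgbpsqxopbw" → "wshgbpsqxopb".

wshgbpsqxopb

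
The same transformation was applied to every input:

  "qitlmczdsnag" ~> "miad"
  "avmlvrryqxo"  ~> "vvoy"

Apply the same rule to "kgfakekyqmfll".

Looking at the pairs, the operation is to keep one character in every 3, starting at position 2 (positions 2nd, 5th, 8th, ...), then swap each adjacent pair of characters (1↔2, 3↔4, ...).
Doing the same to "kgfakekyqmfll": "kgfy".
(Check on "qitlmczdsnag": → "imda" → "miad" ✓)

kgfy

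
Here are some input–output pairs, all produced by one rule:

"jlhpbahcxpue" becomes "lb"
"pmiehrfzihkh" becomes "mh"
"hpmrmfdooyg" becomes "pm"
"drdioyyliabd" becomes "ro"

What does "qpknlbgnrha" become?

Looking at the pairs, the operation is to keep one character in every 3, starting at position 2 (positions 2nd, 5th, 8th, ...), then delete the last 2 characters.
Applying both steps to "qpknlbgnrha": "plna", then "pl".
(Check on "hpmrmfdooyg": → "pmog" → "pm" ✓)

pl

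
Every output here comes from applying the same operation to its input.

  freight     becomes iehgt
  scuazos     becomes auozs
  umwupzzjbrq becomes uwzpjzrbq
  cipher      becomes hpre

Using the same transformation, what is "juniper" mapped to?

inepr

The rule is to delete the first 2 characters, then swap each adjacent pair of characters (1↔2, 3↔4, ...).
Applying both steps to "juniper": "niper", then "inepr".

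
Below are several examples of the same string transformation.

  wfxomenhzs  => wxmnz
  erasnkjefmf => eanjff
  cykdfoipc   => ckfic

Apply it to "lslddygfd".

Looking at the pairs, the operation is to keep every other character starting from the first (positions 1st, 3rd, 5th, ...).
Applying that to "lslddygfd" gives "lldgd".

lldgd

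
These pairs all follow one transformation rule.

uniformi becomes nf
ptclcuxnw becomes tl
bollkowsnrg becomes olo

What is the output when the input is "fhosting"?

Rule — keep every other character starting from the second (positions 2nd, 4th, 6th, ...), then delete the last 2 characters.
Starting from "fhosting": after the first operation, "hsig"; after the second, "hs".
(Check on "bollkowsnrg": → "olosr" → "olo" ✓)

hs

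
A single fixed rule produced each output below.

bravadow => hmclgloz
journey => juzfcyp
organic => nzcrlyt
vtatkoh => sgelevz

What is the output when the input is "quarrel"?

Looking at the pairs, the operation is to move the last character to the front, then shift every letter 11 places forward in the alphabet (wrapping around).
For "quarrel", step one produces "lquarre"; step two turns that into "wbflccp".

wbflccp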